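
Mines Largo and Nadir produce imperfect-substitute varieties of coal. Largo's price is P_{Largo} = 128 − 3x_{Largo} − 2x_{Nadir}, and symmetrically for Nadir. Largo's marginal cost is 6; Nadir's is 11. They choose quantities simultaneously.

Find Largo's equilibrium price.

52.6875

Mine Largo's profit: π = x_{Largo}(128 − 3x_{Largo} − 2x_{Nadir}) − 6x_{Largo}.
∂π/∂x_{Largo} = 122 − 6x_{Largo} − 2x_{Nadir} = 0 ⇒ x_{Largo} = 61/3 − (1/3)x_{Nadir}.
Similarly x_{Nadir} = 19.5 − (1/3)x_{Largo}.
Solving the two reaction functions simultaneously: (1 − (−1/3)(−1/3))x_{Largo} = 61/3 − (1/3)·19.5, so (8/9)x_{Largo} = 83/6 and x_{Largo} = 15.5625.
Then x_{Nadir} = 19.5 − (1/3)·15.5625 = 14.3125.
P_{Largo} = 128 − 3·15.5625 − 2·14.3125 = 52.6875.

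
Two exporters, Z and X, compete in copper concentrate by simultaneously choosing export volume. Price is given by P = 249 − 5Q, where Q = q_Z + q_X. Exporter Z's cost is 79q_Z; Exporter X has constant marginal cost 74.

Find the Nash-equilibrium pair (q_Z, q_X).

Exporter Z's profit: π = q_Z(249 − 5(q_Z + q_X)) − 79q_Z.
∂π/∂q_Z = 170 − 10q_Z − 5q_X = 0, so q_Z = 17 − 0.5q_X.
By the same steps for X: q_X = 17.5 − 0.5q_Z.
Solving the two reaction functions simultaneously: (1 − (−0.5)(−0.5))q_Z = 17 − 0.5·17.5, so 0.75q_Z = 8.25 and q_Z = 11.
Then q_X = 17.5 − 0.5·11 = 12.

11, 12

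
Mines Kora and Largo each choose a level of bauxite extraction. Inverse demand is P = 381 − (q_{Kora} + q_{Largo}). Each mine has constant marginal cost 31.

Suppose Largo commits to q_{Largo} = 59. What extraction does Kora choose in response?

145.5

Mine Kora's profit: π = q_{Kora}(381 − (q_{Kora} + q_{Largo})) − 31q_{Kora}.
∂π/∂q_{Kora} = 350 − 2q_{Kora} − q_{Largo} = 0, so q_{Kora} = 175 − 0.5q_{Largo}.
At q_{Largo} = 59: q_{Kora} = 175 − 0.5·59 = 145.5.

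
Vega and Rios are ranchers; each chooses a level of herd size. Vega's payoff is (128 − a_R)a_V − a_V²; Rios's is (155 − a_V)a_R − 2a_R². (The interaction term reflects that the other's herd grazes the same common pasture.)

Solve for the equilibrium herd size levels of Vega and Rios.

51, 26

Expanding Vega's payoff: 128a_V − a_Ra_V − a_V².
∂π/∂a_V = 128 − a_R − 2a_V = 0, so a_V = 64 − 0.5a_R.
Likewise for Rios: a_R = 38.75 − 0.25a_V.
Solving the two reaction functions simultaneously: (1 − (−0.5)(−0.25))a_V = 64 − 0.5·38.75, so 0.875a_V = 44.625 and a_V = 51.
Then a_R = 38.75 − 0.25·51 = 26.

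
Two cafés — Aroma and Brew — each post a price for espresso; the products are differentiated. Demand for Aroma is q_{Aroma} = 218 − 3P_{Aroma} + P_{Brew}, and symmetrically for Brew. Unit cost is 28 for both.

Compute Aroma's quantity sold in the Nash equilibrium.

97.2

Aroma's profit: π = (P_{Aroma} − 28)(218 − 3P_{Aroma} + P_{Brew}).
∂π/∂P_{Aroma} = 302 − 6P_{Aroma} + P_{Brew} = 0 ⇒ P_{Aroma} = 151/3 + (1/6)P_{Brew}.
The game is symmetric, so in equilibrium P_{Brew} = P_{Aroma}: the reaction function gives (5/6)P_{Aroma} = 151/3, hence P_{Aroma} = 60.4.
q_{Aroma} = 218 − 3·60.4 + 60.4 = 97.2.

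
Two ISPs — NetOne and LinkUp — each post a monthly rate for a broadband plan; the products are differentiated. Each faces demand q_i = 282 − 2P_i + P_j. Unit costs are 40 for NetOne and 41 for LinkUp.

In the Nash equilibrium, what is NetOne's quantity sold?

NetOne's profit: π = (P_{NetOne} − 40)(282 − 2P_{NetOne} + P_{LinkUp}).
∂π/∂P_{NetOne} = 362 − 4P_{NetOne} + P_{LinkUp} = 0 ⇒ P_{NetOne} = 90.5 + 0.25P_{LinkUp}.
Similarly P_{LinkUp} = 91 + 0.25P_{NetOne}.
Substituting the second reaction function into the first: P_{NetOne} = 90.5 + 0.25(91 + 0.25P_{NetOne}), which gives 0.9375P_{NetOne} = 113.25 ⇒ P_{NetOne} = 120.8.
Then P_{LinkUp} = 91 + 0.25·120.8 = 121.2.
q_{NetOne} = 282 − 2·120.8 + 121.2 = 161.6.

161.6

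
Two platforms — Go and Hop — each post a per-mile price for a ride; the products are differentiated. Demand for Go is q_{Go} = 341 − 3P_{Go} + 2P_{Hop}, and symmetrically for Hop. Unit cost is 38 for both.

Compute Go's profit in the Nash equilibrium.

17214.1875

Go's profit: π = (P_{Go} − 38)(341 − 3P_{Go} + 2P_{Hop}).
∂π/∂P_{Go} = 455 − 6P_{Go} + 2P_{Hop} = 0 ⇒ P_{Go} = 455/6 + (1/3)P_{Hop}.
The game is symmetric, so in equilibrium P_{Hop} = P_{Go}: the reaction function gives (2/3)P_{Go} = 455/6, hence P_{Go} = 113.75.
q_{Go} = 341 − 3·113.75 + 2·113.75 = 227.25.
Profit = (113.75 − 38)·227.25 = 17214.1875.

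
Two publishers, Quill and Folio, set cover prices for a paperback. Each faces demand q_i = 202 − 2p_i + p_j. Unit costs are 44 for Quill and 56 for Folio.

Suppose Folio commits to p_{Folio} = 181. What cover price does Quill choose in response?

Quill's profit: π = (p_{Quill} − 44)(202 − 2p_{Quill} + p_{Folio}).
∂π/∂p_{Quill} = 290 − 4p_{Quill} + p_{Folio} = 0 ⇒ p_{Quill} = 72.5 + 0.25p_{Folio}.
At p_{Folio} = 181: p_{Quill} = 72.5 + 0.25·181 = 117.75.

117.75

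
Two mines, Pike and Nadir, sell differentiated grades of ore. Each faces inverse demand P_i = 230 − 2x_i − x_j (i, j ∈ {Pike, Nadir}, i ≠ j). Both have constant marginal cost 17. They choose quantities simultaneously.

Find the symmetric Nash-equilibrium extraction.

Mine Pike's profit: π = x_{Pike}(230 − 2x_{Pike} − x_{Nadir}) − 17x_{Pike}.
∂π/∂x_{Pike} = 213 − 4x_{Pike} − x_{Nadir} = 0 ⇒ x_{Pike} = 53.25 − 0.25x_{Nadir}.
The game is symmetric, so in equilibrium x_{Nadir} = x_{Pike}: the reaction function gives 1.25x_{Pike} = 53.25, hence x_{Pike} = 42.6.

42.6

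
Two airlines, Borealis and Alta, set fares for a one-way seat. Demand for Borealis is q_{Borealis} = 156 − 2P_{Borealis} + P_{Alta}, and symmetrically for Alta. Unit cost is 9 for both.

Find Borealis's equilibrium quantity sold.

Borealis's profit: π = (P_{Borealis} − 9)(156 − 2P_{Borealis} + P_{Alta}).
∂π/∂P_{Borealis} = 174 − 4P_{Borealis} + P_{Alta} = 0 ⇒ P_{Borealis} = 43.5 + 0.25P_{Alta}.
The game is symmetric, so in equilibrium P_{Alta} = P_{Borealis}: the reaction function gives 0.75P_{Borealis} = 43.5, hence P_{Borealis} = 58.
q_{Borealis} = 156 − 2·58 + 58 = 98.

98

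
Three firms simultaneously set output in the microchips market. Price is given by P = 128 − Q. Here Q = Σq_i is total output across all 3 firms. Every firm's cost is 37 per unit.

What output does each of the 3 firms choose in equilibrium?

22.75

A representative firm's profit is π_i = q_i(128 − Q) − 37q_i, with Q = q_i + Σ_{j≠i} q_j.
First-order condition: 91 − 2q_i − Σ_{j≠i} q_j = 0.
Imposing symmetry (q_j = q for all j) turns Σ_{j≠i} q_j into 2q, so 91 = 4q and q = 22.75.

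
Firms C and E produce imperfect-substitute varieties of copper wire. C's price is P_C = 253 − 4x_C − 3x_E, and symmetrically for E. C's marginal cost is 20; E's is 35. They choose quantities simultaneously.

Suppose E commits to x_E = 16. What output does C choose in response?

Firm C's profit: π = x_C(253 − 4x_C − 3x_E) − 20x_C.
∂π/∂x_C = 233 − 8x_C − 3x_E = 0 ⇒ x_C = 29.125 − 0.375x_E.
At x_E = 16: x_C = 29.125 − 0.375·16 = 23.125.

23.125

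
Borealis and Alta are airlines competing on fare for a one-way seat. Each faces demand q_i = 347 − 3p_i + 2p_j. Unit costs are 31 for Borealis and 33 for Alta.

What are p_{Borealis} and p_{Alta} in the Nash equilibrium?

110.375, 111.125

Borealis's profit: π = (p_{Borealis} − 31)(347 − 3p_{Borealis} + 2p_{Alta}).
∂π/∂p_{Borealis} = 440 − 6p_{Borealis} + 2p_{Alta} = 0 ⇒ p_{Borealis} = 220/3 + (1/3)p_{Alta}.
Similarly p_{Alta} = 223/3 + (1/3)p_{Borealis}.
Solving the two reaction functions simultaneously: (1 − (1/3)(1/3))p_{Borealis} = 220/3 + (1/3)·(223/3), so (8/9)p_{Borealis} = 883/9 and p_{Borealis} = 110.375.
Then p_{Alta} = 223/3 + (1/3)·110.375 = 111.125.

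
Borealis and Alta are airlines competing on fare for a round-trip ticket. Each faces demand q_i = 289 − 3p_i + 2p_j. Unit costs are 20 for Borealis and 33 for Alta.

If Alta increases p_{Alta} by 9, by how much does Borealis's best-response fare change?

Borealis's profit: π = (p_{Borealis} − 20)(289 − 3p_{Borealis} + 2p_{Alta}).
∂π/∂p_{Borealis} = 349 − 6p_{Borealis} + 2p_{Alta} = 0 ⇒ p_{Borealis} = 349/6 + (1/3)p_{Alta}.
The reaction-function slope is 1/3, so a 9-unit rise in p_{Alta} moves p_{Borealis} by 1/3 × 9 = 3. Borealis's best response rises — the actions are strategic complements.

3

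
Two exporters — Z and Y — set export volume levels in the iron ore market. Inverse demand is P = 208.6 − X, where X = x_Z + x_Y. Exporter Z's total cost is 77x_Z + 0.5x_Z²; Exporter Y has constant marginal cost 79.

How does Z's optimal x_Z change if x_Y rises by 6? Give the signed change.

Exporter Z's profit: π = x_Z(208.6 − (x_Z + x_Y)) − 77x_Z − 0.5x_Z².
∂π/∂x_Z = 131.6 − 3x_Z − x_Y = 0, so x_Z = 658/15 − (1/3)x_Y.
The reaction-function slope is −1/3, so a 6-unit rise in x_Y moves x_Z by −1/3 × 6 = −2. Z's best response falls — the actions are strategic substitutes.

-2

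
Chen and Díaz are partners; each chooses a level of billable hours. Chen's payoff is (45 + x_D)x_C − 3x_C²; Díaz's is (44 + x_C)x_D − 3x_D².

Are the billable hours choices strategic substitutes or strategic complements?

Expanding Chen's payoff: 45x_C + x_Dx_C − 3x_C².
∂π/∂x_C = 45 + x_D − 6x_C = 0, so x_C = 7.5 + (1/6)x_D.
The best-response slope dx_C/dx_D = 1/6 > 0: the reaction function is upward-sloping, so the choices are strategic complements.

strategic complements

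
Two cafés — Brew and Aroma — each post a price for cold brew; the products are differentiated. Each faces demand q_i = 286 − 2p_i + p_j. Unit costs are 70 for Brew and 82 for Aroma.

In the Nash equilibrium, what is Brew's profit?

10833.92

Brew's profit: π = (p_{Brew} − 70)(286 − 2p_{Brew} + p_{Aroma}).
∂π/∂p_{Brew} = 426 − 4p_{Brew} + p_{Aroma} = 0 ⇒ p_{Brew} = 106.5 + 0.25p_{Aroma}.
Similarly p_{Aroma} = 112.5 + 0.25p_{Brew}.
Substituting the second reaction function into the first: p_{Brew} = 106.5 + 0.25(112.5 + 0.25p_{Brew}), which gives 0.9375p_{Brew} = 134.625 ⇒ p_{Brew} = 143.6.
Then p_{Aroma} = 112.5 + 0.25·143.6 = 148.4.
q_{Brew} = 286 − 2·143.6 + 148.4 = 147.2.
Profit = (143.6 − 70)·147.2 = 10833.92.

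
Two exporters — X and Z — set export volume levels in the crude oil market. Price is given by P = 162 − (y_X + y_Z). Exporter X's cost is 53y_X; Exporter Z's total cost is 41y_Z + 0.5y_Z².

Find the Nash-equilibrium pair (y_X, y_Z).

Exporter X's profit: π = y_X(162 − (y_X + y_Z)) − 53y_X.
∂π/∂y_X = 109 − 2y_X − y_Z = 0, so y_X = 54.5 − 0.5y_Z.
For Z: ∂π/∂y_Z = 121 − 3y_Z − y_X = 0 ⇒ y_Z = 121/3 − (1/3)y_X.
Plugging y_Z into X's best response: y_X = 54.5 − 0.5(121/3 − (1/3)y_X) ⇒ (5/6)y_X = 103/3, so y_X = 41.2.
Then y_Z = 121/3 − (1/3)·41.2 = 26.6.

41.2, 26.6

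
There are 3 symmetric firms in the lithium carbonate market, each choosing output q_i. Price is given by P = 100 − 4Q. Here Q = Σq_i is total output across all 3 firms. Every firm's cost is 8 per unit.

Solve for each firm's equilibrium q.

A representative firm's profit is π_i = q_i(100 − 4Q) − 8q_i, with Q = q_i + Σ_{j≠i} q_j.
First-order condition: 92 − 8q_i − 4Σ_{j≠i} q_j = 0.
In a symmetric equilibrium every firm chooses the same q, so Σ_{j≠i} q_j = 2q. The condition becomes 92 − 16q = 0, giving q = 92/16 = 5.75.

5.75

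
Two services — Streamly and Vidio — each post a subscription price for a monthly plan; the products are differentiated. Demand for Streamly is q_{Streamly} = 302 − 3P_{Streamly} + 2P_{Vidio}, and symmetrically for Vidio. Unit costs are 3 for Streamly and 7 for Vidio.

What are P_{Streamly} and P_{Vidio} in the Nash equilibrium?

Streamly's profit: π = (P_{Streamly} − 3)(302 − 3P_{Streamly} + 2P_{Vidio}).
∂π/∂P_{Streamly} = 311 − 6P_{Streamly} + 2P_{Vidio} = 0 ⇒ P_{Streamly} = 311/6 + (1/3)P_{Vidio}.
Similarly P_{Vidio} = 323/6 + (1/3)P_{Streamly}.
Solving the two reaction functions simultaneously: (1 − (1/3)(1/3))P_{Streamly} = 311/6 + (1/3)·(323/6), so (8/9)P_{Streamly} = 628/9 and P_{Streamly} = 78.5.
Then P_{Vidio} = 323/6 + (1/3)·78.5 = 80.

78.5, 80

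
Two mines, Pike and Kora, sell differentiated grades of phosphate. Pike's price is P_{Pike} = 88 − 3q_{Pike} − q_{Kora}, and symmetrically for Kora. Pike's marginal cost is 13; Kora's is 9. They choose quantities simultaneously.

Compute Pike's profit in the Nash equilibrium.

Mine Pike's profit: π = q_{Pike}(88 − 3q_{Pike} − q_{Kora}) − 13q_{Pike}.
∂π/∂q_{Pike} = 75 − 6q_{Pike} − q_{Kora} = 0 ⇒ q_{Pike} = 12.5 − (1/6)q_{Kora}.
Similarly q_{Kora} = 79/6 − (1/6)q_{Pike}.
Substituting the second reaction function into the first: q_{Pike} = 12.5 − (1/6)(79/6 − (1/6)q_{Pike}), which gives (35/36)q_{Pike} = 371/36 ⇒ q_{Pike} = 10.6.
Then q_{Kora} = 79/6 − (1/6)·10.6 = 11.4.
P_{Pike} = 88 − 3·10.6 − 11.4 = 44.8.
Profit = (44.8 − 13)·10.6 = 337.08.

337.08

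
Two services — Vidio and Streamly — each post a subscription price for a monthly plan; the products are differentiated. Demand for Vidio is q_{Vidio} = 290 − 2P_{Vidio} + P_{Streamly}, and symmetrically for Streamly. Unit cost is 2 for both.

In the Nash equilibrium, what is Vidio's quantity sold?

192

Vidio's profit: π = (P_{Vidio} − 2)(290 − 2P_{Vidio} + P_{Streamly}).
∂π/∂P_{Vidio} = 294 − 4P_{Vidio} + P_{Streamly} = 0 ⇒ P_{Vidio} = 73.5 + 0.25P_{Streamly}.
The game is symmetric, so in equilibrium P_{Streamly} = P_{Vidio}: the reaction function gives 0.75P_{Vidio} = 73.5, hence P_{Vidio} = 98.
q_{Vidio} = 290 − 2·98 + 98 = 192.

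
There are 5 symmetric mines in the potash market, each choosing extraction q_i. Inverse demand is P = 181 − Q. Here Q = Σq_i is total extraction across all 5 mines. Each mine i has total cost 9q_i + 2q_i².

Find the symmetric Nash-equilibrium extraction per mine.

17.2

A representative mine's profit is π_i = q_i(181 − Q) − 9q_i − 2q_i², with Q = q_i + Σ_{j≠i} q_j.
First-order condition: 172 − 6q_i − Σ_{j≠i} q_j = 0.
Imposing symmetry (q_j = q for all j) turns Σ_{j≠i} q_j into 4q, so 172 = 10q and q = 17.2.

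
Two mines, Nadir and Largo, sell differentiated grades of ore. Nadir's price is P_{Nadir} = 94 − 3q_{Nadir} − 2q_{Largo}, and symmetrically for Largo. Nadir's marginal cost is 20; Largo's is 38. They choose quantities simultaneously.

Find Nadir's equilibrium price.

Mine Nadir's profit: π = q_{Nadir}(94 − 3q_{Nadir} − 2q_{Largo}) − 20q_{Nadir}.
∂π/∂q_{Nadir} = 74 − 6q_{Nadir} − 2q_{Largo} = 0 ⇒ q_{Nadir} = 37/3 − (1/3)q_{Largo}.
Similarly q_{Largo} = 28/3 − (1/3)q_{Nadir}.
Solving the two reaction functions simultaneously: (1 − (−1/3)(−1/3))q_{Nadir} = 37/3 − (1/3)·(28/3), so (8/9)q_{Nadir} = 83/9 and q_{Nadir} = 10.375.
Then q_{Largo} = 28/3 − (1/3)·10.375 = 5.875.
P_{Nadir} = 94 − 3·10.375 − 2·5.875 = 51.125.

51.125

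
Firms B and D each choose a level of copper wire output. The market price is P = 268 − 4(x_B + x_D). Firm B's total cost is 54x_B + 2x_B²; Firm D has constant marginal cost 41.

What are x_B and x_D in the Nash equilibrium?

Firm B's profit: π = x_B(268 − 4(x_B + x_D)) − 54x_B − 2x_B².
∂π/∂x_B = 214 − 12x_B − 4x_D = 0, so x_B = 107/6 − (1/3)x_D.
For D: ∂π/∂x_D = 227 − 8x_D − 4x_B = 0 ⇒ x_D = 28.375 − 0.5x_B.
Solving the two reaction functions simultaneously: (1 − (−1/3)(−0.5))x_B = 107/6 − (1/3)·28.375, so (5/6)x_B = 8.375 and x_B = 10.05.
Then x_D = 28.375 − 0.5·10.05 = 23.35.

10.05, 23.35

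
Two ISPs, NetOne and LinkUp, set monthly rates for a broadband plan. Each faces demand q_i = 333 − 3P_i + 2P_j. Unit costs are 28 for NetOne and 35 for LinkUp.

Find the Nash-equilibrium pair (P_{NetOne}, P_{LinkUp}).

NetOne's profit: π = (P_{NetOne} − 28)(333 − 3P_{NetOne} + 2P_{LinkUp}).
∂π/∂P_{NetOne} = 417 − 6P_{NetOne} + 2P_{LinkUp} = 0 ⇒ P_{NetOne} = 69.5 + (1/3)P_{LinkUp}.
Similarly P_{LinkUp} = 73 + (1/3)P_{NetOne}.
Solving the two reaction functions simultaneously: (1 − (1/3)(1/3))P_{NetOne} = 69.5 + (1/3)·73, so (8/9)P_{NetOne} = 563/6 and P_{NetOne} = 105.5625.
Then P_{LinkUp} = 73 + (1/3)·105.5625 = 108.1875.

105.5625, 108.1875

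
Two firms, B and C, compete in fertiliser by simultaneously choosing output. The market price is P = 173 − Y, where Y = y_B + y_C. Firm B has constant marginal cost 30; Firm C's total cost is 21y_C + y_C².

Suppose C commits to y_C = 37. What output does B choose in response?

53

Firm B's profit: π = y_B(173 − (y_B + y_C)) − 30y_B.
∂π/∂y_B = 143 − 2y_B − y_C = 0, so y_B = 71.5 − 0.5y_C.
At y_C = 37: y_B = 71.5 − 0.5·37 = 53.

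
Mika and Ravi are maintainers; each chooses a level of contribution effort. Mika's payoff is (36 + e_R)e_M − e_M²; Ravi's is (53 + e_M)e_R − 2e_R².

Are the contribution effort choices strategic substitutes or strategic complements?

strategic complements

Expanding Mika's payoff: 36e_M + e_Re_M − e_M².
∂π/∂e_M = 36 + e_R − 2e_M = 0, so e_M = 18 + 0.5e_R.
The best-response slope de_M/de_R = 0.5 > 0: the reaction function is upward-sloping, so the choices are strategic complements.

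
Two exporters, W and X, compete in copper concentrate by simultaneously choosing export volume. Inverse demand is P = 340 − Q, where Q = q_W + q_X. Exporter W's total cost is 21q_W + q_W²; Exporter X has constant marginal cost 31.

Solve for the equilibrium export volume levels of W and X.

47, 131

Exporter W's profit: π = q_W(340 − (q_W + q_X)) − 21q_W − q_W².
∂π/∂q_W = 319 − 4q_W − q_X = 0, so q_W = 79.75 − 0.25q_X.
For X: ∂π/∂q_X = 309 − 2q_X − q_W = 0 ⇒ q_X = 154.5 − 0.5q_W.
Substituting the second reaction function into the first: q_W = 79.75 − 0.25(154.5 − 0.5q_W), which gives 0.875q_W = 41.125 ⇒ q_W = 47.
Then q_X = 154.5 − 0.5·47 = 131.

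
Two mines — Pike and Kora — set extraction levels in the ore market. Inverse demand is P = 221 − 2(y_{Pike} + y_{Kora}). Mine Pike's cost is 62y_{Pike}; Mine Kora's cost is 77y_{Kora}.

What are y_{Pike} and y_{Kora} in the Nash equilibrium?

29, 21.5

Mine Pike's profit: π = y_{Pike}(221 − 2(y_{Pike} + y_{Kora})) − 62y_{Pike}.
∂π/∂y_{Pike} = 159 − 4y_{Pike} − 2y_{Kora} = 0, so y_{Pike} = 39.75 − 0.5y_{Kora}.
By the same steps for Kora: y_{Kora} = 36 − 0.5y_{Pike}.
Solving the two reaction functions simultaneously: (1 − (−0.5)(−0.5))y_{Pike} = 39.75 − 0.5·36, so 0.75y_{Pike} = 21.75 and y_{Pike} = 29.
Then y_{Kora} = 36 − 0.5·29 = 21.5.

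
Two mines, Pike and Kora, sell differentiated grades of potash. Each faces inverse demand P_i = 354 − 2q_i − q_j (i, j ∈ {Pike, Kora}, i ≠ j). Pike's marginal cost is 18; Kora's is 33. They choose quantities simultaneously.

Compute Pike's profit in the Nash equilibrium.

Mine Pike's profit: π = q_{Pike}(354 − 2q_{Pike} − q_{Kora}) − 18q_{Pike}.
∂π/∂q_{Pike} = 336 − 4q_{Pike} − q_{Kora} = 0 ⇒ q_{Pike} = 84 − 0.25q_{Kora}.
Similarly q_{Kora} = 80.25 − 0.25q_{Pike}.
Substituting the second reaction function into the first: q_{Pike} = 84 − 0.25(80.25 − 0.25q_{Pike}), which gives 0.9375q_{Pike} = 63.9375 ⇒ q_{Pike} = 68.2.
Then q_{Kora} = 80.25 − 0.25·68.2 = 63.2.
P_{Pike} = 354 − 2·68.2 − 63.2 = 154.4.
Profit = (154.4 − 18)·68.2 = 9302.48.

9302.48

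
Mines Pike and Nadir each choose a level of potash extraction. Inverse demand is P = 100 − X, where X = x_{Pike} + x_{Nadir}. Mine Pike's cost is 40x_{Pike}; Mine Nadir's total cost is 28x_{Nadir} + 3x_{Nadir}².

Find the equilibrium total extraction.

Mine Pike's profit: π = x_{Pike}(100 − (x_{Pike} + x_{Nadir})) − 40x_{Pike}.
∂π/∂x_{Pike} = 60 − 2x_{Pike} − x_{Nadir} = 0, so x_{Pike} = 30 − 0.5x_{Nadir}.
For Nadir: ∂π/∂x_{Nadir} = 72 − 8x_{Nadir} − x_{Pike} = 0 ⇒ x_{Nadir} = 9 − 0.125x_{Pike}.
Substituting the second reaction function into the first: x_{Pike} = 30 − 0.5(9 − 0.125x_{Pike}), which gives 0.9375x_{Pike} = 25.5 ⇒ x_{Pike} = 27.2.
Then x_{Nadir} = 9 − 0.125·27.2 = 5.6.
Total extraction: 27.2 + 5.6 = 32.8.

32.8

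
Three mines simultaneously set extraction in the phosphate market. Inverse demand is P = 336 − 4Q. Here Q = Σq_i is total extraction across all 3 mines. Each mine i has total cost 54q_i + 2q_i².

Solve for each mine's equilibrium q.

14.1

A representative mine's profit is π_i = q_i(336 − 4Q) − 54q_i − 2q_i², with Q = q_i + Σ_{j≠i} q_j.
First-order condition: 282 − 12q_i − 4Σ_{j≠i} q_j = 0.
Imposing symmetry (q_j = q for all j) turns Σ_{j≠i} q_j into 2q, so 282 = 20q and q = 14.1.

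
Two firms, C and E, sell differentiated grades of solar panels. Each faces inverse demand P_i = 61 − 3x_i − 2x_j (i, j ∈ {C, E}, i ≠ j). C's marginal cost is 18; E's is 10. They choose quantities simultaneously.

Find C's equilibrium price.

32.625

Firm C's profit: π = x_C(61 − 3x_C − 2x_E) − 18x_C.
∂π/∂x_C = 43 − 6x_C − 2x_E = 0 ⇒ x_C = 43/6 − (1/3)x_E.
Similarly x_E = 8.5 − (1/3)x_C.
Solving the two reaction functions simultaneously: (1 − (−1/3)(−1/3))x_C = 43/6 − (1/3)·8.5, so (8/9)x_C = 13/3 and x_C = 4.875.
Then x_E = 8.5 − (1/3)·4.875 = 6.875.
P_C = 61 − 3·4.875 − 2·6.875 = 32.625.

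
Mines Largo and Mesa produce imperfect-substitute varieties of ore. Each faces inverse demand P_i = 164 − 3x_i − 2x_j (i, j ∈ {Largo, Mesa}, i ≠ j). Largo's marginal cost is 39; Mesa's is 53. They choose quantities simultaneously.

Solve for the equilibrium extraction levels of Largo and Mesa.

Mine Largo's profit: π = x_{Largo}(164 − 3x_{Largo} − 2x_{Mesa}) − 39x_{Largo}.
∂π/∂x_{Largo} = 125 − 6x_{Largo} − 2x_{Mesa} = 0 ⇒ x_{Largo} = 125/6 − (1/3)x_{Mesa}.
Similarly x_{Mesa} = 18.5 − (1/3)x_{Largo}.
Substituting the second reaction function into the first: x_{Largo} = 125/6 − (1/3)(18.5 − (1/3)x_{Largo}), which gives (8/9)x_{Largo} = 44/3 ⇒ x_{Largo} = 16.5.
Then x_{Mesa} = 18.5 − (1/3)·16.5 = 13.

16.5, 13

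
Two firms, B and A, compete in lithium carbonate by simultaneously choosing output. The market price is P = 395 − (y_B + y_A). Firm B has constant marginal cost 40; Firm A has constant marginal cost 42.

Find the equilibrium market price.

Firm B's profit: π = y_B(395 − (y_B + y_A)) − 40y_B.
∂π/∂y_B = 355 − 2y_B − y_A = 0, so y_B = 177.5 − 0.5y_A.
By the same steps for A: y_A = 176.5 − 0.5y_B.
Substituting the second reaction function into the first: y_B = 177.5 − 0.5(176.5 − 0.5y_B), which gives 0.75y_B = 89.25 ⇒ y_B = 119.
Then y_A = 176.5 − 0.5·119 = 117.
Equilibrium price: P = 395 − 236 = 159.

159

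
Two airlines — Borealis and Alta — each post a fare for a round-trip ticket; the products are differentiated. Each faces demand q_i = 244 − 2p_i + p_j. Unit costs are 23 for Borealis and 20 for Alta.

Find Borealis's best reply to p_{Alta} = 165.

Borealis's profit: π = (p_{Borealis} − 23)(244 − 2p_{Borealis} + p_{Alta}).
∂π/∂p_{Borealis} = 290 − 4p_{Borealis} + p_{Alta} = 0 ⇒ p_{Borealis} = 72.5 + 0.25p_{Alta}.
At p_{Alta} = 165: p_{Borealis} = 72.5 + 0.25·165 = 113.75.

113.75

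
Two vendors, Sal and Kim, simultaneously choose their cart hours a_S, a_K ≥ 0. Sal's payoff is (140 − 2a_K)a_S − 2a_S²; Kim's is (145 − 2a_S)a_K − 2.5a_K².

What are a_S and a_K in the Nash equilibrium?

Expanding Sal's payoff: 140a_S − 2a_Ka_S − 2a_S².
∂π/∂a_S = 140 − 2a_K − 4a_S = 0, so a_S = 35 − 0.5a_K.
Likewise for Kim: a_K = 29 − 0.4a_S.
Plugging a_K into Sal's best response: a_S = 35 − 0.5(29 − 0.4a_S) ⇒ 0.8a_S = 20.5, so a_S = 25.625.
Then a_K = 29 − 0.4·25.625 = 18.75.

25.625, 18.75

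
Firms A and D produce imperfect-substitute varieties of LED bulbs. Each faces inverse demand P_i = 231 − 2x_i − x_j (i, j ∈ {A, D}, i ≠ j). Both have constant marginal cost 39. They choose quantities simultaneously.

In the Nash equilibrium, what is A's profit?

Firm A's profit: π = x_A(231 − 2x_A − x_D) − 39x_A.
∂π/∂x_A = 192 − 4x_A − x_D = 0 ⇒ x_A = 48 − 0.25x_D.
Setting x_A = x_D in the reaction function: x_A = 48 − 0.25x_A, so x_A = 48 / 1.25 = 38.4.
P_A = 231 − 2·38.4 − 38.4 = 115.8.
Profit = (115.8 − 39)·38.4 = 2949.12.

2949.12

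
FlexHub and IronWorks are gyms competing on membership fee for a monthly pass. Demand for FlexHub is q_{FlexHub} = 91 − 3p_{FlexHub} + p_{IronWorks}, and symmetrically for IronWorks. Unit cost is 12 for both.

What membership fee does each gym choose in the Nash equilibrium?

25.4

FlexHub's profit: π = (p_{FlexHub} − 12)(91 − 3p_{FlexHub} + p_{IronWorks}).
∂π/∂p_{FlexHub} = 127 − 6p_{FlexHub} + p_{IronWorks} = 0 ⇒ p_{FlexHub} = 127/6 + (1/6)p_{IronWorks}.
The game is symmetric, so in equilibrium p_{IronWorks} = p_{FlexHub}: the reaction function gives (5/6)p_{FlexHub} = 127/6, hence p_{FlexHub} = 25.4.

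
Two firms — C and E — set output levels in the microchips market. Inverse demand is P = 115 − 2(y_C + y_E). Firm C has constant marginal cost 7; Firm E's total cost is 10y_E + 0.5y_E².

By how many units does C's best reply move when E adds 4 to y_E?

-2

Firm C's profit: π = y_C(115 − 2(y_C + y_E)) − 7y_C.
∂π/∂y_C = 108 − 4y_C − 2y_E = 0, so y_C = 27 − 0.5y_E.
The reaction-function slope is −0.5, so a 4-unit rise in y_E moves y_C by −0.5 × 4 = −2. C's best response falls — the actions are strategic substitutes.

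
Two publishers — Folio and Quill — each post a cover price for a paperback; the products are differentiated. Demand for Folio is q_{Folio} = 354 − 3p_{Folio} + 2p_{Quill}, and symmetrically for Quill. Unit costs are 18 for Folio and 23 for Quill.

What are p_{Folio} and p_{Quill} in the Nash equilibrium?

102.9375, 104.8125

Folio's profit: π = (p_{Folio} − 18)(354 − 3p_{Folio} + 2p_{Quill}).
∂π/∂p_{Folio} = 408 − 6p_{Folio} + 2p_{Quill} = 0 ⇒ p_{Folio} = 68 + (1/3)p_{Quill}.
Similarly p_{Quill} = 70.5 + (1/3)p_{Folio}.
Substituting the second reaction function into the first: p_{Folio} = 68 + (1/3)(70.5 + (1/3)p_{Folio}), which gives (8/9)p_{Folio} = 91.5 ⇒ p_{Folio} = 102.9375.
Then p_{Quill} = 70.5 + (1/3)·102.9375 = 104.8125.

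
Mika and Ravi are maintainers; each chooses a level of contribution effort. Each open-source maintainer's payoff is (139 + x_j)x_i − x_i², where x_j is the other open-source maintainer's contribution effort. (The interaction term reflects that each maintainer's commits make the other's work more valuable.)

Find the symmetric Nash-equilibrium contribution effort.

139

Mika's payoff is (139 + x_R)x_M − x_M².
∂π/∂x_M = 139 + x_R − 2x_M = 0, so x_M = 69.5 + 0.5x_R.
Setting x_M = x_R in the reaction function: x_M = 69.5 + 0.5x_M, so x_M = 69.5 / 0.5 = 139.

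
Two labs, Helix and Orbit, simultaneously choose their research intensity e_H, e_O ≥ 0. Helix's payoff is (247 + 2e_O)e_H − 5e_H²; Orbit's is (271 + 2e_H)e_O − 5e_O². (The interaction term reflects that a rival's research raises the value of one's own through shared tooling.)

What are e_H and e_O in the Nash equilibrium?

31.375, 33.375

Expanding Helix's payoff: 247e_H + 2e_Oe_H − 5e_H².
∂π/∂e_H = 247 + 2e_O − 10e_H = 0, so e_H = 24.7 + 0.2e_O.
Likewise for Orbit: e_O = 27.1 + 0.2e_H.
Plugging e_O into Helix's best response: e_H = 24.7 + 0.2(27.1 + 0.2e_H) ⇒ 0.96e_H = 30.12, so e_H = 31.375.
Then e_O = 27.1 + 0.2·31.375 = 33.375.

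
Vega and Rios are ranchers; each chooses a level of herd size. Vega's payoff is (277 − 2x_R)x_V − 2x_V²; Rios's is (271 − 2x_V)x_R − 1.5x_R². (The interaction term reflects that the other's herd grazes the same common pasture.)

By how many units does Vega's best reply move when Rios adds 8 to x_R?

-4

Expanding Vega's payoff: 277x_V − 2x_Rx_V − 2x_V².
∂π/∂x_V = 277 − 2x_R − 4x_V = 0, so x_V = 69.25 − 0.5x_R.
The reaction-function slope is −0.5, so an 8-unit rise in x_R moves x_V by −0.5 × 8 = −4. Vega's best response falls — the actions are strategic substitutes.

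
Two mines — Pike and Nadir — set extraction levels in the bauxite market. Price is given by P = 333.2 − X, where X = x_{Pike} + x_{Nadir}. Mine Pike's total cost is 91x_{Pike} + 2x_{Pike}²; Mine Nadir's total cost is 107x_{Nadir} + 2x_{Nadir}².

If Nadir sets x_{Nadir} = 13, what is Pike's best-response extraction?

Mine Pike's profit: π = x_{Pike}(333.2 − (x_{Pike} + x_{Nadir})) − 91x_{Pike} − 2x_{Pike}².
∂π/∂x_{Pike} = 242.2 − 6x_{Pike} − x_{Nadir} = 0, so x_{Pike} = 1211/30 − (1/6)x_{Nadir}.
At x_{Nadir} = 13: x_{Pike} = 1211/30 − (1/6)·13 = 38.2.

38.2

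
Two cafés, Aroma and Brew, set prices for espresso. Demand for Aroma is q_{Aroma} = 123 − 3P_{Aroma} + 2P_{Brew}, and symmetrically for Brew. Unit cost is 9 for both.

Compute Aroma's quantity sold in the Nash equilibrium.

Aroma's profit: π = (P_{Aroma} − 9)(123 − 3P_{Aroma} + 2P_{Brew}).
∂π/∂P_{Aroma} = 150 − 6P_{Aroma} + 2P_{Brew} = 0 ⇒ P_{Aroma} = 25 + (1/3)P_{Brew}.
The game is symmetric, so in equilibrium P_{Brew} = P_{Aroma}: the reaction function gives (2/3)P_{Aroma} = 25, hence P_{Aroma} = 37.5.
q_{Aroma} = 123 − 3·37.5 + 2·37.5 = 85.5.

85.5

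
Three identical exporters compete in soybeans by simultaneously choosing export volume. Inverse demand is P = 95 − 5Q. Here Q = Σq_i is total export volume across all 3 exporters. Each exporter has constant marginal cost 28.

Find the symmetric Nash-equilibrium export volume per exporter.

3.35

A representative exporter's profit is π_i = q_i(95 − 5Q) − 28q_i, with Q = q_i + Σ_{j≠i} q_j.
First-order condition: 67 − 10q_i − 5Σ_{j≠i} q_j = 0.
In a symmetric equilibrium every exporter chooses the same q, so Σ_{j≠i} q_j = 2q. The condition becomes 67 − 20q = 0, giving q = 67/20 = 3.35.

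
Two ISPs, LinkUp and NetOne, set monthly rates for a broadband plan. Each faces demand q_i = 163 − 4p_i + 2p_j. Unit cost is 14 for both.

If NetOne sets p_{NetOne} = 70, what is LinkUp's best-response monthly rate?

44.875

LinkUp's profit: π = (p_{LinkUp} − 14)(163 − 4p_{LinkUp} + 2p_{NetOne}).
∂π/∂p_{LinkUp} = 219 − 8p_{LinkUp} + 2p_{NetOne} = 0 ⇒ p_{LinkUp} = 27.375 + 0.25p_{NetOne}.
At p_{NetOne} = 70: p_{LinkUp} = 27.375 + 0.25·70 = 44.875.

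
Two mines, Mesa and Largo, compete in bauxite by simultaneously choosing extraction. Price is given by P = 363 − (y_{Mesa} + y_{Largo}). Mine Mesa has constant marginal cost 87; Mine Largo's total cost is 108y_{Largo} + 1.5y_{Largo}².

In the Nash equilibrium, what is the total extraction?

151

Mine Mesa's profit: π = y_{Mesa}(363 − (y_{Mesa} + y_{Largo})) − 87y_{Mesa}.
∂π/∂y_{Mesa} = 276 − 2y_{Mesa} − y_{Largo} = 0, so y_{Mesa} = 138 − 0.5y_{Largo}.
For Largo: ∂π/∂y_{Largo} = 255 − 5y_{Largo} − y_{Mesa} = 0 ⇒ y_{Largo} = 51 − 0.2y_{Mesa}.
Substituting the second reaction function into the first: y_{Mesa} = 138 − 0.5(51 − 0.2y_{Mesa}), which gives 0.9y_{Mesa} = 112.5 ⇒ y_{Mesa} = 125.
Then y_{Largo} = 51 − 0.2·125 = 26.
Total extraction: 125 + 26 = 151.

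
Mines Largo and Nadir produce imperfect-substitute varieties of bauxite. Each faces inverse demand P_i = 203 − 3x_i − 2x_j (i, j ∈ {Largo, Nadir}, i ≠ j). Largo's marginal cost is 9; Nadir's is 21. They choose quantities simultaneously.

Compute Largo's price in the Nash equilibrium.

Mine Largo's profit: π = x_{Largo}(203 − 3x_{Largo} − 2x_{Nadir}) − 9x_{Largo}.
∂π/∂x_{Largo} = 194 − 6x_{Largo} − 2x_{Nadir} = 0 ⇒ x_{Largo} = 97/3 − (1/3)x_{Nadir}.
Similarly x_{Nadir} = 91/3 − (1/3)x_{Largo}.
Plugging x_{Nadir} into Largo's best response: x_{Largo} = 97/3 − (1/3)(91/3 − (1/3)x_{Largo}) ⇒ (8/9)x_{Largo} = 200/9, so x_{Largo} = 25.
Then x_{Nadir} = 91/3 − (1/3)·25 = 22.
P_{Largo} = 203 − 3·25 − 2·22 = 84.

84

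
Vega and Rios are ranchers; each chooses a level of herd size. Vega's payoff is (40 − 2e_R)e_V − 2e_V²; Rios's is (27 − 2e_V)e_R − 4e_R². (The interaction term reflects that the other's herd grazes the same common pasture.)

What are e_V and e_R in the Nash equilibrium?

Expanding Vega's payoff: 40e_V − 2e_Re_V − 2e_V².
∂π/∂e_V = 40 − 2e_R − 4e_V = 0, so e_V = 10 − 0.5e_R.
Likewise for Rios: e_R = 3.375 − 0.25e_V.
Solving the two reaction functions simultaneously: (1 − (−0.5)(−0.25))e_V = 10 − 0.5·3.375, so 0.875e_V = 8.3125 and e_V = 9.5.
Then e_R = 3.375 − 0.25·9.5 = 1.

9.5, 1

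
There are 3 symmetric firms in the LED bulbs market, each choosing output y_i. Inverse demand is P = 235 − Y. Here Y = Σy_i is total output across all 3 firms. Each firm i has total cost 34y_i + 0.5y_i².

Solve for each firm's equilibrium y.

A representative firm's profit is π_i = y_i(235 − Y) − 34y_i − 0.5y_i², with Y = y_i + Σ_{j≠i} y_j.
First-order condition: 201 − 3y_i − Σ_{j≠i} y_j = 0.
With identical firms, set every y_j = y: then 201 − 3y − 2y = 0, i.e. y = 201/5 = 40.2.

40.2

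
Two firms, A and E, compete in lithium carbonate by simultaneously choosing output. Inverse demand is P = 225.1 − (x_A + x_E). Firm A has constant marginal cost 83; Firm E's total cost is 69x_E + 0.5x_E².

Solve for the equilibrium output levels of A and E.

Firm A's profit: π = x_A(225.1 − (x_A + x_E)) − 83x_A.
∂π/∂x_A = 142.1 − 2x_A − x_E = 0, so x_A = 71.05 − 0.5x_E.
For E: ∂π/∂x_E = 156.1 − 3x_E − x_A = 0 ⇒ x_E = 1561/30 − (1/3)x_A.
Substituting the second reaction function into the first: x_A = 71.05 − 0.5(1561/30 − (1/3)x_A), which gives (5/6)x_A = 1351/30 ⇒ x_A = 54.04.
Then x_E = 1561/30 − (1/3)·54.04 = 34.02.

54.04, 34.02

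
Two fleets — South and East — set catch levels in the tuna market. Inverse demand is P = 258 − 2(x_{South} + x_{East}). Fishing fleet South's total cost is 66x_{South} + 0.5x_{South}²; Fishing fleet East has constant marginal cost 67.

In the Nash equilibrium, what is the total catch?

59.8125

Fishing fleet South's profit: π = x_{South}(258 − 2(x_{South} + x_{East})) − 66x_{South} − 0.5x_{South}².
∂π/∂x_{South} = 192 − 5x_{South} − 2x_{East} = 0, so x_{South} = 38.4 − 0.4x_{East}.
For East: ∂π/∂x_{East} = 191 − 4x_{East} − 2x_{South} = 0 ⇒ x_{East} = 47.75 − 0.5x_{South}.
Substituting the second reaction function into the first: x_{South} = 38.4 − 0.4(47.75 − 0.5x_{South}), which gives 0.8x_{South} = 19.3 ⇒ x_{South} = 24.125.
Then x_{East} = 47.75 − 0.5·24.125 = 35.6875.
Total catch: 24.125 + 35.6875 = 59.8125.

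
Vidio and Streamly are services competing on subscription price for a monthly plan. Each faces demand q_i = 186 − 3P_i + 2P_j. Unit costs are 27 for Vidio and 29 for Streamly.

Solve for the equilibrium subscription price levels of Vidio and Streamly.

67.125, 67.875

Vidio's profit: π = (P_{Vidio} − 27)(186 − 3P_{Vidio} + 2P_{Streamly}).
∂π/∂P_{Vidio} = 267 − 6P_{Vidio} + 2P_{Streamly} = 0 ⇒ P_{Vidio} = 44.5 + (1/3)P_{Streamly}.
Similarly P_{Streamly} = 45.5 + (1/3)P_{Vidio}.
Plugging P_{Streamly} into Vidio's best response: P_{Vidio} = 44.5 + (1/3)(45.5 + (1/3)P_{Vidio}) ⇒ (8/9)P_{Vidio} = 179/3, so P_{Vidio} = 67.125.
Then P_{Streamly} = 45.5 + (1/3)·67.125 = 67.875.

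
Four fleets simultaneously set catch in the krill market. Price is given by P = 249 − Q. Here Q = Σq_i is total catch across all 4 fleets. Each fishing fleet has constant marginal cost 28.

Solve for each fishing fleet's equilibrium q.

44.2

A representative fishing fleet's profit is π_i = q_i(249 − Q) − 28q_i, with Q = q_i + Σ_{j≠i} q_j.
First-order condition: 221 − 2q_i − Σ_{j≠i} q_j = 0.
In a symmetric equilibrium every fishing fleet chooses the same q, so Σ_{j≠i} q_j = 3q. The condition becomes 221 − 5q = 0, giving q = 221/5 = 44.2.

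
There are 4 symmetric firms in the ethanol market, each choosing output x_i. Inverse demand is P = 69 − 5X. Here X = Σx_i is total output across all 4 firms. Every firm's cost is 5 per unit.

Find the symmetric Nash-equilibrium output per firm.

2.56

A representative firm's profit is π_i = x_i(69 − 5X) − 5x_i, with X = x_i + Σ_{j≠i} x_j.
First-order condition: 64 − 10x_i − 5Σ_{j≠i} x_j = 0.
With identical firms, set every x_j = x: then 64 − 10x − 15x = 0, i.e. x = 64/25 = 2.56.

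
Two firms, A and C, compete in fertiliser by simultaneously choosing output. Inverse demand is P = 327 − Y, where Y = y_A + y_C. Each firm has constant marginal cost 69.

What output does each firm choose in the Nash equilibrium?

86

Firm A's profit: π = y_A(327 − (y_A + y_C)) − 69y_A.
∂π/∂y_A = 258 − 2y_A − y_C = 0, so y_A = 129 − 0.5y_C.
By symmetry y_C = y_A; substituting into the reaction function, 1.5y_A = 129 and y_A = 86.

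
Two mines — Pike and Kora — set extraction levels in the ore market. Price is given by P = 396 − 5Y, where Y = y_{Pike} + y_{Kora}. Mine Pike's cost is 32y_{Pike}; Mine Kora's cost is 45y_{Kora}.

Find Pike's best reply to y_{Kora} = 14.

29.4

Mine Pike's profit: π = y_{Pike}(396 − 5(y_{Pike} + y_{Kora})) − 32y_{Pike}.
∂π/∂y_{Pike} = 364 − 10y_{Pike} − 5y_{Kora} = 0, so y_{Pike} = 36.4 − 0.5y_{Kora}.
At y_{Kora} = 14: y_{Pike} = 36.4 − 0.5·14 = 29.4.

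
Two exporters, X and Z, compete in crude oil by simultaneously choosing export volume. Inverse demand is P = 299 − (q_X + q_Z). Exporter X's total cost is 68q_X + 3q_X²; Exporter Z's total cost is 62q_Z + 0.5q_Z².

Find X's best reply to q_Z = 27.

Exporter X's profit: π = q_X(299 − (q_X + q_Z)) − 68q_X − 3q_X².
∂π/∂q_X = 231 − 8q_X − q_Z = 0, so q_X = 28.875 − 0.125q_Z.
At q_Z = 27: q_X = 28.875 − 0.125·27 = 25.5.

25.5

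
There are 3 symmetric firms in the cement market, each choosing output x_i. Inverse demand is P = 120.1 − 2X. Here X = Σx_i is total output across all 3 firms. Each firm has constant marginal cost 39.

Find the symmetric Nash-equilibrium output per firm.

10.1375

A representative firm's profit is π_i = x_i(120.1 − 2X) − 39x_i, with X = x_i + Σ_{j≠i} x_j.
First-order condition: 81.1 − 4x_i − 2Σ_{j≠i} x_j = 0.
With identical firms, set every x_j = x: then 81.1 − 4x − 4x = 0, i.e. x = 81.1/8 = 10.1375.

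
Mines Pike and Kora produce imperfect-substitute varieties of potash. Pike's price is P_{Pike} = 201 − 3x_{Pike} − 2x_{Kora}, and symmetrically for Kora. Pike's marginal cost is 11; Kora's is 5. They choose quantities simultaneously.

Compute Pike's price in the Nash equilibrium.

81.125

Mine Pike's profit: π = x_{Pike}(201 − 3x_{Pike} − 2x_{Kora}) − 11x_{Pike}.
∂π/∂x_{Pike} = 190 − 6x_{Pike} − 2x_{Kora} = 0 ⇒ x_{Pike} = 95/3 − (1/3)x_{Kora}.
Similarly x_{Kora} = 98/3 − (1/3)x_{Pike}.
Substituting the second reaction function into the first: x_{Pike} = 95/3 − (1/3)(98/3 − (1/3)x_{Pike}), which gives (8/9)x_{Pike} = 187/9 ⇒ x_{Pike} = 23.375.
Then x_{Kora} = 98/3 − (1/3)·23.375 = 24.875.
P_{Pike} = 201 − 3·23.375 − 2·24.875 = 81.125.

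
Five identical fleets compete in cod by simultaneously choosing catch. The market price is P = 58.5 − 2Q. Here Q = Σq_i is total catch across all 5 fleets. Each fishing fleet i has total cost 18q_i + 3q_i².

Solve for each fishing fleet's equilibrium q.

2.25

A representative fishing fleet's profit is π_i = q_i(58.5 − 2Q) − 18q_i − 3q_i², with Q = q_i + Σ_{j≠i} q_j.
First-order condition: 40.5 − 10q_i − 2Σ_{j≠i} q_j = 0.
With identical fishing fleets, set every q_j = q: then 40.5 − 10q − 8q = 0, i.e. q = 40.5/18 = 2.25.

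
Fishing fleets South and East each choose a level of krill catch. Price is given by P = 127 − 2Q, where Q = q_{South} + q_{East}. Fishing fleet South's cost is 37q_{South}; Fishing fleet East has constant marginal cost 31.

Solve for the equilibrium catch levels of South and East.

Fishing fleet South's profit: π = q_{South}(127 − 2(q_{South} + q_{East})) − 37q_{South}.
∂π/∂q_{South} = 90 − 4q_{South} − 2q_{East} = 0, so q_{South} = 22.5 − 0.5q_{East}.
By the same steps for East: q_{East} = 24 − 0.5q_{South}.
Substituting the second reaction function into the first: q_{South} = 22.5 − 0.5(24 − 0.5q_{South}), which gives 0.75q_{South} = 10.5 ⇒ q_{South} = 14.
Then q_{East} = 24 − 0.5·14 = 17.

14, 17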